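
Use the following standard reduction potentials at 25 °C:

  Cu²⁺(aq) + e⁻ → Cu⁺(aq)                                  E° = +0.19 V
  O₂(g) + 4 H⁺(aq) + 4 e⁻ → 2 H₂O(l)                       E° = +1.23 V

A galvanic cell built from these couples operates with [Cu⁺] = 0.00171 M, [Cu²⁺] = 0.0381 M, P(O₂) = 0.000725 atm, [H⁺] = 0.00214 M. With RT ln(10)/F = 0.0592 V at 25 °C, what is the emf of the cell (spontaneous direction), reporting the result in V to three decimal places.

+0.756 V

O₂/H₂O is the cathode (higher E°), Cu²⁺/Cu⁺ the anode: E°cell = +1.23 − (+0.19) = +1.04 V, n = 4.
Overall: O₂(g) + 4 H⁺(aq) + 4 Cu⁺(aq) → 2 H₂O(l) + 4 Cu²⁺(aq)
Q = [Cu²⁺]^4 / (P(O₂)·[H⁺]^4·[Cu⁺]^4); log Q = 19.210.
E = E° − (0.0592/n) log Q = +1.04 − (0.0592/4)(19.210) = +0.756 V.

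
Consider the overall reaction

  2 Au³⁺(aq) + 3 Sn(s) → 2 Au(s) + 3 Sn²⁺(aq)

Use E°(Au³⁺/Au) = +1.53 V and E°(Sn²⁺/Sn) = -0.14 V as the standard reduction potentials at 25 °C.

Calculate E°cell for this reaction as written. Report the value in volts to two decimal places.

The Au³⁺/Au couple has the higher reduction potential, so it is the cathode; Sn²⁺/Sn is oxidised at the anode.
E°cell = E°(cathode) − E°(anode) = (+1.53) − (-0.14) = +1.67 V.
Since E°cell > 0, the reaction is spontaneous under standard conditions.

+1.67 V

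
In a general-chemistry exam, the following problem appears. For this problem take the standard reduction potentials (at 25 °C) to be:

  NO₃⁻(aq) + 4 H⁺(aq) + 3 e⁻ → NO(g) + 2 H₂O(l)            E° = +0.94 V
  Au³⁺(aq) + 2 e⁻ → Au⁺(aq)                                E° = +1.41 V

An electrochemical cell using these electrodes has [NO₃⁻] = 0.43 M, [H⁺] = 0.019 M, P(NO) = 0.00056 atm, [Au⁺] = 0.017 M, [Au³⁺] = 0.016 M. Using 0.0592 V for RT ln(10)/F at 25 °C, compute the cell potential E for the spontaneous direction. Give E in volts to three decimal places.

Au³⁺/Au⁺ is the cathode (higher E°), NO₃⁻/NO the anode: E°cell = +1.41 − (+0.94) = +0.47 V, n = 6.
Overall: 3 Au³⁺(aq) + 2 NO(g) + 4 H₂O(l) → 3 Au⁺(aq) + 2 NO₃⁻(aq) + 8 H⁺(aq)
Q = [Au⁺]^3·[NO₃⁻]^2·[H⁺]^8 / ([Au³⁺]^3·P(NO)^2); log Q = -7.920.
E = E° − (0.0592/n) log Q = +0.47 − (0.0592/6)(-7.920) = +0.548 V.

+0.548 V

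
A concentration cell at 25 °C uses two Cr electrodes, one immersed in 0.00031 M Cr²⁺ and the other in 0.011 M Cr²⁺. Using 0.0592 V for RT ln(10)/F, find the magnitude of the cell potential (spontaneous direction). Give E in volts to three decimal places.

For a concentration cell E°cell = 0. The 0.011 M side is the cathode (reduction is favoured where [Cr²⁺] is higher).
With n = 2, E = −(0.0592/2) log([Cr²⁺]ₐₙ/[Cr²⁺]꜀ₐₜ) = −(0.0592/2) log(0.00031/0.011) = −(0.0592/2)(-1.550) = +0.046 V.

+0.046 V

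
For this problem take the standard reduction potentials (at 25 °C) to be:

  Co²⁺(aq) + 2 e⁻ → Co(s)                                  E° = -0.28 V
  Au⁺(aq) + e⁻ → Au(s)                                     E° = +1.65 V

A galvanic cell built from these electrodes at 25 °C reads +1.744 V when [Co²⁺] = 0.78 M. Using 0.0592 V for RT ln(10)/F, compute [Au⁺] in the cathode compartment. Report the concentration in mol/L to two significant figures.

Au⁺/Au is the cathode, Co²⁺/Co the anode: E°cell = +1.93 V, n = 2.
Overall reaction: 2 Au⁺(aq) + Co(s) → 2 Au(s) + Co²⁺(aq); Q = [Co²⁺]^1/[Au⁺]^2.
From E = E° − (0.0592/n) log Q: log Q = (E° − E)·n/0.0592 = (+1.93 − (+1.744))·2/0.0592 = 6.2838.
So 2·log[Au⁺] = 1·log(0.78) − log Q = -0.1079 − (6.2838) = -6.3917; log[Au⁺] = -6.3917 / 2 = -3.1959; [Au⁺] = 10^(-3.1959) ≈ 0.00064 M.

0.00064 M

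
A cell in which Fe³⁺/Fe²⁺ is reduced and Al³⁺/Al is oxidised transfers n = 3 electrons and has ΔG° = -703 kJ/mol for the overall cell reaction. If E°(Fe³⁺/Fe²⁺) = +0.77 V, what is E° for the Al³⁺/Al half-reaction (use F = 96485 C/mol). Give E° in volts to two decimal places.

E°cell = −ΔG°/(nF) = −(-703×10³)/((3)(96485)) = +2.429 V.
Since Fe³⁺/Fe²⁺ is the cathode and Al³⁺/Al the anode, E°cell = E°(Fe³⁺/Fe²⁺) − E°(Al³⁺/Al).
So E°(Al³⁺/Al) = E°(Fe³⁺/Fe²⁺) − E°cell = (+0.77) − (+2.429) = -1.66 V.

-1.66 V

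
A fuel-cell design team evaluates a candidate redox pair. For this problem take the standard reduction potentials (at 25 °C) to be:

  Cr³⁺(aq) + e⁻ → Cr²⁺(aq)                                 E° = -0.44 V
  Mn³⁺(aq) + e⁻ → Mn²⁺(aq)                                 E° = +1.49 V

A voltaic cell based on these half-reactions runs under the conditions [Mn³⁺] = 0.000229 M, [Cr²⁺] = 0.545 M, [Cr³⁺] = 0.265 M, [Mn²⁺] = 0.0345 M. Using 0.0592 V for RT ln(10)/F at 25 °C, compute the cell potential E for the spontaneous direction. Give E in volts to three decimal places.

+1.820 V

Mn³⁺/Mn²⁺ is the cathode (higher E°), Cr³⁺/Cr²⁺ the anode: E°cell = +1.49 − (-0.44) = +1.93 V, n = 1.
Overall: Mn³⁺(aq) + Cr²⁺(aq) → Mn²⁺(aq) + Cr³⁺(aq)
Q = [Mn²⁺]·[Cr³⁺] / ([Mn³⁺]·[Cr²⁺]); log Q = 1.865.
E = E° − (0.0592/n) log Q = +1.93 − (0.0592/1)(1.865) = +1.820 V.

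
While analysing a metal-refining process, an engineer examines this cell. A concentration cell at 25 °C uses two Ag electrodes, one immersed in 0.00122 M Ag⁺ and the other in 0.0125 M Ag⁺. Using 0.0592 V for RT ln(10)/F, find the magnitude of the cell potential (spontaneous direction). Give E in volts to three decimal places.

For a concentration cell E°cell = 0. The 0.0125 M side is the cathode (reduction is favoured where [Ag⁺] is higher).
With n = 1, E = −(0.0592/1) log([Ag⁺]ₐₙ/[Ag⁺]꜀ₐₜ) = −(0.0592/1) log(0.00122/0.0125) = −(0.0592/1)(-1.011) = +0.060 V.

+0.060 V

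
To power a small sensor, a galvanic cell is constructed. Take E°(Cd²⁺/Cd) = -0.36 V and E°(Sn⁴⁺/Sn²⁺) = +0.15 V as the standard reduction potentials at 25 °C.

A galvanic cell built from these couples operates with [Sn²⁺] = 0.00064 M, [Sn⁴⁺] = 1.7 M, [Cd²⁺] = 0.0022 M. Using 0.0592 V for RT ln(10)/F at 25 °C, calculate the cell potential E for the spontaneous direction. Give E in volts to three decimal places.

Sn⁴⁺/Sn²⁺ is the cathode (higher E°), Cd²⁺/Cd the anode: E°cell = +0.15 − (-0.36) = +0.51 V, n = 2.
Overall: Sn⁴⁺(aq) + Cd(s) → Sn²⁺(aq) + Cd²⁺(aq)
Q = [Sn²⁺]·[Cd²⁺] / ([Sn⁴⁺]); log Q = -6.082.
E = E° − (0.0592/n) log Q = +0.51 − (0.0592/2)(-6.082) = +0.690 V.

+0.690 V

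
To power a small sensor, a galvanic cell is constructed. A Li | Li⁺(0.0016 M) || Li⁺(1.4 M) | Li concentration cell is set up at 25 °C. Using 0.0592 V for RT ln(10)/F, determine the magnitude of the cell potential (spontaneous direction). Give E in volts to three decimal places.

+0.174 V

For a concentration cell E°cell = 0. The 1.4 M side is the cathode (reduction is favoured where [Li⁺] is higher).
With n = 1, E = −(0.0592/1) log([Li⁺]ₐₙ/[Li⁺]꜀ₐₜ) = −(0.0592/1) log(0.0016/1.4) = −(0.0592/1)(-2.942) = +0.174 V.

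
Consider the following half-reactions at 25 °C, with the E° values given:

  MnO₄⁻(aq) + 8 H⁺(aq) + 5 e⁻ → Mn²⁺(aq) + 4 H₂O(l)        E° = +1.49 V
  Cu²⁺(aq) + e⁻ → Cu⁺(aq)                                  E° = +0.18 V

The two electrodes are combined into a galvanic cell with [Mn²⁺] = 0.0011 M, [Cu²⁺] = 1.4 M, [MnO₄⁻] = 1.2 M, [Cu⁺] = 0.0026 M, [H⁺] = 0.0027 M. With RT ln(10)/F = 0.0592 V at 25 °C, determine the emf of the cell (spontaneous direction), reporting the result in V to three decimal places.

+0.941 V

MnO₄⁻/Mn²⁺ is the cathode (higher E°), Cu²⁺/Cu⁺ the anode: E°cell = +1.49 − (+0.18) = +1.31 V, n = 5.
Overall: MnO₄⁻(aq) + 8 H⁺(aq) + 5 Cu⁺(aq) → Mn²⁺(aq) + 4 H₂O(l) + 5 Cu²⁺(aq)
Q = [Mn²⁺]·[Cu²⁺]^5 / ([MnO₄⁻]·[H⁺]^8·[Cu⁺]^5); log Q = 31.167.
E = E° − (0.0592/n) log Q = +1.31 − (0.0592/5)(31.167) = +0.941 V.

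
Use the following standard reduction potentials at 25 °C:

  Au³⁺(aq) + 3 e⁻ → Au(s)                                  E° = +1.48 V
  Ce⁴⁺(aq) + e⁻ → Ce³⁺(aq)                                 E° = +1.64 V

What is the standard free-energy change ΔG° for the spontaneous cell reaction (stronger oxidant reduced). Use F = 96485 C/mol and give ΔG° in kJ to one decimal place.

Ce⁴⁺/Ce³⁺ (E° = +1.64 V) is the cathode; Au³⁺/Au (E° = +1.48 V) is the anode, so E°cell = +0.16 V.
Balancing electrons gives n = 3 (lcm of 1 and 3).
ΔG° = −nFE° = −(3)(96485)(+0.16) = -46,313 J = -46.3 kJ.

-46.3 kJ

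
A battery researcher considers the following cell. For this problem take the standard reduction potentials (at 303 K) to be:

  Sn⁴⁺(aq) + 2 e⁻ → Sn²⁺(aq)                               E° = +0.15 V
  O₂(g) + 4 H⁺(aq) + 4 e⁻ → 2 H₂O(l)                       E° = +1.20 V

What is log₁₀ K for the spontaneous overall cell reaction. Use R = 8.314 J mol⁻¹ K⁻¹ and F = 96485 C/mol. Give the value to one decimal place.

69.9

Cathode: O₂/H₂O; anode: Sn⁴⁺/Sn²⁺. E°cell = (+1.20) − (+0.15) = +1.05 V, with n = 4.
ΔG° = −nFE° = −RT ln K, so ln K = nFE°/(RT) = (4)(96485)(+1.05) / ((8.314)(303)) = 160.863.
log₁₀ K = 160.863 / ln 10 = 69.9.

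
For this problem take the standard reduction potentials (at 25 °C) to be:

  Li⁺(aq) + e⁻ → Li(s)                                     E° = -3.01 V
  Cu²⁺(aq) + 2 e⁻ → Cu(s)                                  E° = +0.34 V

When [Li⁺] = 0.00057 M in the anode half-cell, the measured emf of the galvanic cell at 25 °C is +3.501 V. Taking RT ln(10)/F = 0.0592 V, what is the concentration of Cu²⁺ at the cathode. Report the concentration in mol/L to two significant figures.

Cu²⁺/Cu is the cathode, Li⁺/Li the anode: E°cell = +3.35 V, n = 2.
Overall reaction: Cu²⁺(aq) + 2 Li(s) → Cu(s) + 2 Li⁺(aq); Q = [Li⁺]^2/[Cu²⁺]^1.
From E = E° − (0.0592/n) log Q: log Q = (E° − E)·n/0.0592 = (+3.35 − (+3.501))·2/0.0592 = -5.1014.
So 1·log[Cu²⁺] = 2·log(0.00057) − log Q = -6.4883 − (-5.1014) = -1.3869; [Cu²⁺] = 10^(-1.3869) ≈ 0.041 M.

0.041 M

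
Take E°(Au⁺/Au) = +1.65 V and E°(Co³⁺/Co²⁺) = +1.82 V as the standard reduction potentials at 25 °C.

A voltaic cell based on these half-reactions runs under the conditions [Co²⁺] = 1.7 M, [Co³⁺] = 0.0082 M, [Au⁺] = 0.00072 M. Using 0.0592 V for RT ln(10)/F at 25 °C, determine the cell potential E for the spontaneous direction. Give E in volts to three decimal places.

Co³⁺/Co²⁺ is the cathode (higher E°), Au⁺/Au the anode: E°cell = +1.82 − (+1.65) = +0.17 V, n = 1.
Overall: Co³⁺(aq) + Au(s) → Co²⁺(aq) + Au⁺(aq)
Q = [Co²⁺]·[Au⁺] / ([Co³⁺]); log Q = -0.826.
E = E° − (0.0592/n) log Q = +0.17 − (0.0592/1)(-0.826) = +0.219 V.

+0.219 V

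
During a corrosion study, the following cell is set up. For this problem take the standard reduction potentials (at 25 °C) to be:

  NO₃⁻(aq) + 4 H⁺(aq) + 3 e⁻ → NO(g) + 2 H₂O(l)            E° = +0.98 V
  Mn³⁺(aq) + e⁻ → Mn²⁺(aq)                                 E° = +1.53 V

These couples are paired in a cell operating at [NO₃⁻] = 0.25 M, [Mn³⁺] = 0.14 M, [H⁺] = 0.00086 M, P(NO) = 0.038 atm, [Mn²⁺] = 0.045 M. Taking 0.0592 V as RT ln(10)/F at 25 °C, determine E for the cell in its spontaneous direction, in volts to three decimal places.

+0.805 V

Mn³⁺/Mn²⁺ is the cathode (higher E°), NO₃⁻/NO the anode: E°cell = +1.53 − (+0.98) = +0.55 V, n = 3.
Overall: 3 Mn³⁺(aq) + NO(g) + 2 H₂O(l) → 3 Mn²⁺(aq) + NO₃⁻(aq) + 4 H⁺(aq)
Q = [Mn²⁺]^3·[NO₃⁻]·[H⁺]^4 / ([Mn³⁺]^3·P(NO)); log Q = -12.923.
E = E° − (0.0592/n) log Q = +0.55 − (0.0592/3)(-12.923) = +0.805 V.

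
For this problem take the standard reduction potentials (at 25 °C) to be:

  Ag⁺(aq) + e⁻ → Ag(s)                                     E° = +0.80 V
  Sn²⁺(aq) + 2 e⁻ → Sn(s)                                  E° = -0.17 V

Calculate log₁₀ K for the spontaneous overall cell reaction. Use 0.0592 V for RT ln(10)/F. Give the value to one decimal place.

Cathode: Ag⁺/Ag; anode: Sn²⁺/Sn. E°cell = +0.97 V, n = 2.
log K = nE°cell / 0.0592 = (2)(+0.97) / 0.0592 = 32.8.

32.8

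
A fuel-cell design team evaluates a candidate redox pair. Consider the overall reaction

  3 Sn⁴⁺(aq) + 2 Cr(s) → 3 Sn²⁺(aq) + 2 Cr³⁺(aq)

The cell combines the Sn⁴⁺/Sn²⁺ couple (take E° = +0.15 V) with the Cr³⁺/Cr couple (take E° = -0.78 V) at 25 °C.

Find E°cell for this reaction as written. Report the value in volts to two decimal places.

+0.93 V

The Sn⁴⁺/Sn²⁺ couple has the higher reduction potential, so it is the cathode; Cr³⁺/Cr is oxidised at the anode.
E°cell = E°(cathode) − E°(anode) = (+0.15) − (-0.78) = +0.93 V.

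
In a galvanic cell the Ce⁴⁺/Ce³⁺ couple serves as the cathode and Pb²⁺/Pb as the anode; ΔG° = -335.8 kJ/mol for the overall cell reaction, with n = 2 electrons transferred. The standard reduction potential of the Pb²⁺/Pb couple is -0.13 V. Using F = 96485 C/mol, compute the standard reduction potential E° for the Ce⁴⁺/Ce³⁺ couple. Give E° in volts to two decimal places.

+1.61 V

E°cell = −ΔG°/(nF) = −(-335.8×10³)/((2)(96485)) = +1.740 V.
Since Ce⁴⁺/Ce³⁺ is the cathode and Pb²⁺/Pb the anode, E°cell = E°(Ce⁴⁺/Ce³⁺) − E°(Pb²⁺/Pb).
So E°(Ce⁴⁺/Ce³⁺) = E°cell + E°(Pb²⁺/Pb) = +1.740 + (-0.13) = +1.61 V.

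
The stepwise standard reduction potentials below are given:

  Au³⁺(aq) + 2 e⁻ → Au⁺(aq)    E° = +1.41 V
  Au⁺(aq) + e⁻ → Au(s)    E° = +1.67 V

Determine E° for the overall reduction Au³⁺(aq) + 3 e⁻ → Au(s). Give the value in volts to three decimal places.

+1.497 V

Standard free energies of sequential steps add: ΔG°₃ = ΔG°₁ + ΔG°₂, so n₃E°₃ = n₁E°₁ + n₂E°₂.
E°₃ = (2×+1.41 + 1×+1.67) / 3 = (+4.490) / 3 = +1.497 V.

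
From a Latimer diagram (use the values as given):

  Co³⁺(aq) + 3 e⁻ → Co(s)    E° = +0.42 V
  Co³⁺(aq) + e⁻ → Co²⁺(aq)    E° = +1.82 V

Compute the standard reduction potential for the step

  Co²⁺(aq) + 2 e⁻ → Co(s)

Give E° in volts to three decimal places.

Sequential free energies add, so n₃E°₃ = n₁E°₁ + n₂E°₂.
With n₃ = 3, and the known step contributing 1×(+1.82) V, the unknown satisfies 2·E° = 3×(+0.42) − 1×(+1.82) = -0.560.
E° = -0.560 / 2 = -0.280 V.

-0.280 V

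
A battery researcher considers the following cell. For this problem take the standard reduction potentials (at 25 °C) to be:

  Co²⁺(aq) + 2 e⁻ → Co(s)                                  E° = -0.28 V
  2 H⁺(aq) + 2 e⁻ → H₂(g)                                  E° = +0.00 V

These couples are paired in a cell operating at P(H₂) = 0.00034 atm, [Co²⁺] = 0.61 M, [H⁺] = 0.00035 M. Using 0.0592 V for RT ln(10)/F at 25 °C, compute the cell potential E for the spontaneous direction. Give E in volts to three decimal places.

H⁺/H₂ is the cathode (higher E°), Co²⁺/Co the anode: E°cell = +0.00 − (-0.28) = +0.28 V, n = 2.
Overall: 2 H⁺(aq) + Co(s) → H₂(g) + Co²⁺(aq)
Q = P(H₂)·[Co²⁺] / ([H⁺]^2); log Q = 3.229.
E = E° − (0.0592/n) log Q = +0.28 − (0.0592/2)(3.229) = +0.184 V.

+0.184 V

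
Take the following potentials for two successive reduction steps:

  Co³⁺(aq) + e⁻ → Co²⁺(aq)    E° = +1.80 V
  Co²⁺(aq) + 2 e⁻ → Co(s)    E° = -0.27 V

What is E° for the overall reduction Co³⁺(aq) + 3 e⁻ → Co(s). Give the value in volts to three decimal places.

Adding the free-energy changes (−nFE°) of the two steps gives −n₃FE°₃ = −n₁FE°₁ − n₂FE°₂.
E°₃ = (1×+1.80 + 2×-0.27) / 3 = (+1.260) / 3 = +0.420 V.

+0.420 V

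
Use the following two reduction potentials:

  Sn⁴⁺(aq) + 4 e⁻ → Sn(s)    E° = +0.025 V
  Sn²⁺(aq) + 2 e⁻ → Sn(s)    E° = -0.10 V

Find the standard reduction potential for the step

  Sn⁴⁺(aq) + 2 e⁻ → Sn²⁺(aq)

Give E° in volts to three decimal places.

+0.150 V

Sequential free energies add, so n₃E°₃ = n₁E°₁ + n₂E°₂.
With n₃ = 4, and the known step contributing 2×(-0.10) V, the unknown satisfies 2·E° = 4×(+0.025) − 2×(-0.10) = +0.300.
E° = +0.300 / 2 = +0.150 V.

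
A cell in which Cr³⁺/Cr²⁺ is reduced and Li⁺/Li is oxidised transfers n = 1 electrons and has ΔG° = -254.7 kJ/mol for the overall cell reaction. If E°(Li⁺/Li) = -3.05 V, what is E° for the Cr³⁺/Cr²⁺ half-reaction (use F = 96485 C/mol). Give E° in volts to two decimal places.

E°cell = −ΔG°/(nF) = −(-254.7×10³)/((1)(96485)) = +2.640 V.
Since Cr³⁺/Cr²⁺ is the cathode and Li⁺/Li the anode, E°cell = E°(Cr³⁺/Cr²⁺) − E°(Li⁺/Li).
So E°(Cr³⁺/Cr²⁺) = E°cell + E°(Li⁺/Li) = +2.640 + (-3.05) = -0.41 V.

-0.41 V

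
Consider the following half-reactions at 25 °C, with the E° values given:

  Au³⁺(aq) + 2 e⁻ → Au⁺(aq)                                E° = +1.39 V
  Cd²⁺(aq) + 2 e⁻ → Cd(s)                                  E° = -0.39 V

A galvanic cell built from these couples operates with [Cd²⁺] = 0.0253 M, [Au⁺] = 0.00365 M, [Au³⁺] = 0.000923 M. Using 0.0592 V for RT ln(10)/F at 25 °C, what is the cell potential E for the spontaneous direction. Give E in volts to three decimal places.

+1.810 V

Au³⁺/Au⁺ is the cathode (higher E°), Cd²⁺/Cd the anode: E°cell = +1.39 − (-0.39) = +1.78 V, n = 2.
Overall: Au³⁺(aq) + Cd(s) → Au⁺(aq) + Cd²⁺(aq)
Q = [Au⁺]·[Cd²⁺] / ([Au³⁺]); log Q = -1.000.
E = E° − (0.0592/n) log Q = +1.78 − (0.0592/2)(-1.000) = +1.810 V.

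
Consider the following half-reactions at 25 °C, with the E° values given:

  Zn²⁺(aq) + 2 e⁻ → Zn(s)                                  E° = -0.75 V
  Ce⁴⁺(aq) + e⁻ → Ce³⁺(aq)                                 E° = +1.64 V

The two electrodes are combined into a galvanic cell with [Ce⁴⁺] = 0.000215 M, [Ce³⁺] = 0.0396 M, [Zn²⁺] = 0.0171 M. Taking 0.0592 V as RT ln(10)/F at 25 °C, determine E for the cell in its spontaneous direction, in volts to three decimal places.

Ce⁴⁺/Ce³⁺ is the cathode (higher E°), Zn²⁺/Zn the anode: E°cell = +1.64 − (-0.75) = +2.39 V, n = 2.
Overall: 2 Ce⁴⁺(aq) + Zn(s) → 2 Ce³⁺(aq) + Zn²⁺(aq)
Q = [Ce³⁺]^2·[Zn²⁺] / ([Ce⁴⁺]^2); log Q = 2.764.
E = E° − (0.0592/n) log Q = +2.39 − (0.0592/2)(2.764) = +2.308 V.

+2.308 V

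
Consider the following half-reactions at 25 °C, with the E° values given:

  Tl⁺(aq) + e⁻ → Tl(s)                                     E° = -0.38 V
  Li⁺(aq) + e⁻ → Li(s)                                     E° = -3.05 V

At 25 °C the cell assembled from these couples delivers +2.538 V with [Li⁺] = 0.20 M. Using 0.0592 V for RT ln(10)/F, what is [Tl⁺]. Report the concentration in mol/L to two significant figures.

Tl⁺/Tl is the cathode, Li⁺/Li the anode: E°cell = +2.67 V, n = 1.
Overall reaction: Tl⁺(aq) + Li(s) → Tl(s) + Li⁺(aq); Q = [Li⁺]^1/[Tl⁺]^1.
From E = E° − (0.0592/n) log Q: log Q = (E° − E)·n/0.0592 = (+2.67 − (+2.538))·1/0.0592 = 2.2297.
So 1·log[Tl⁺] = 1·log(0.2) − log Q = -0.6990 − (2.2297) = -2.9287; [Tl⁺] = 10^(-2.9287) ≈ 0.0012 M.

0.0012 M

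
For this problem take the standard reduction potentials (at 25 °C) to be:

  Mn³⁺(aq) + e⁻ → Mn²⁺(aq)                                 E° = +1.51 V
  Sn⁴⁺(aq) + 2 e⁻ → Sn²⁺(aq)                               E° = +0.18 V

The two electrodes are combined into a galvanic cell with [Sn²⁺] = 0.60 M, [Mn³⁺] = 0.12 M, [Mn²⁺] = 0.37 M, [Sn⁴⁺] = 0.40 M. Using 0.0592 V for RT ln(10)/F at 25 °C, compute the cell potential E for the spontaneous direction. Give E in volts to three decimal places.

Mn³⁺/Mn²⁺ is the cathode (higher E°), Sn⁴⁺/Sn²⁺ the anode: E°cell = +1.51 − (+0.18) = +1.33 V, n = 2.
Overall: 2 Mn³⁺(aq) + Sn²⁺(aq) → 2 Mn²⁺(aq) + Sn⁴⁺(aq)
Q = [Mn²⁺]^2·[Sn⁴⁺] / ([Mn³⁺]^2·[Sn²⁺]); log Q = 0.802.
E = E° − (0.0592/n) log Q = +1.33 − (0.0592/2)(0.802) = +1.306 V.

+1.306 V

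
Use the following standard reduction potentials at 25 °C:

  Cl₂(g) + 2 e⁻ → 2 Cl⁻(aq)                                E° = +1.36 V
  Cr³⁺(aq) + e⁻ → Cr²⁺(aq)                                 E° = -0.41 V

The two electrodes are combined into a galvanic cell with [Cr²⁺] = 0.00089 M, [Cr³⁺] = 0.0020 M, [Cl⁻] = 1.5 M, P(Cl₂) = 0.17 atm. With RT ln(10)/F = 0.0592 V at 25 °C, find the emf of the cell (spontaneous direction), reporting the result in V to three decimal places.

+1.716 V

Cl₂/Cl⁻ is the cathode (higher E°), Cr³⁺/Cr²⁺ the anode: E°cell = +1.36 − (-0.41) = +1.77 V, n = 2.
Overall: Cl₂(g) + 2 Cr²⁺(aq) → 2 Cl⁻(aq) + 2 Cr³⁺(aq)
Q = [Cl⁻]^2·[Cr³⁺]^2 / (P(Cl₂)·[Cr²⁺]^2); log Q = 1.825.
E = E° − (0.0592/n) log Q = +1.77 − (0.0592/2)(1.825) = +1.716 V.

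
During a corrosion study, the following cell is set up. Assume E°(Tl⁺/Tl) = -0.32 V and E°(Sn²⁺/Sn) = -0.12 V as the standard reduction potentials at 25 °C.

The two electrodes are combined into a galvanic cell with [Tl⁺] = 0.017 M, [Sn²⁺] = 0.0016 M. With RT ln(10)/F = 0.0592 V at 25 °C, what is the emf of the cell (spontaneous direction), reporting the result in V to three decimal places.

Sn²⁺/Sn is the cathode (higher E°), Tl⁺/Tl the anode: E°cell = -0.12 − (-0.32) = +0.20 V, n = 2.
Overall: Sn²⁺(aq) + 2 Tl(s) → Sn(s) + 2 Tl⁺(aq)
Q = [Tl⁺]^2 / ([Sn²⁺]); log Q = -0.743.
E = E° − (0.0592/n) log Q = +0.20 − (0.0592/2)(-0.743) = +0.222 V.

+0.222 V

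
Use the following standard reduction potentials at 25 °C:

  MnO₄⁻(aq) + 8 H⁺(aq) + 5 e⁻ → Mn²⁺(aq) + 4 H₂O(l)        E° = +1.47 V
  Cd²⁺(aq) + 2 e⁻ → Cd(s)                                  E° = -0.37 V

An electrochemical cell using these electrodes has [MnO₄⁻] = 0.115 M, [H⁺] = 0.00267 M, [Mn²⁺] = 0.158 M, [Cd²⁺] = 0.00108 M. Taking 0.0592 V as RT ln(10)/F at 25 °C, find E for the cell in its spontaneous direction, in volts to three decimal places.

+1.682 V

MnO₄⁻/Mn²⁺ is the cathode (higher E°), Cd²⁺/Cd the anode: E°cell = +1.47 − (-0.37) = +1.84 V, n = 10.
Overall: 2 MnO₄⁻(aq) + 16 H⁺(aq) + 5 Cd(s) → 2 Mn²⁺(aq) + 8 H₂O(l) + 5 Cd²⁺(aq)
Q = [Mn²⁺]^2·[Cd²⁺]^5 / ([MnO₄⁻]^2·[H⁺]^16); log Q = 26.619.
E = E° − (0.0592/n) log Q = +1.84 − (0.0592/10)(26.619) = +1.682 V.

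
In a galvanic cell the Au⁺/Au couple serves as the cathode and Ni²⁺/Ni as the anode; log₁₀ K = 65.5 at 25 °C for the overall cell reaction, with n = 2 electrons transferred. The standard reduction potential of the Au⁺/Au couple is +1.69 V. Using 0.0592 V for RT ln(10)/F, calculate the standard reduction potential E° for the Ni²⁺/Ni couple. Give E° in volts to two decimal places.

E°cell = (0.0592/n)·log K = (0.0592/2)(65.5) = +1.939 V.
Since Au⁺/Au is the cathode and Ni²⁺/Ni the anode, E°cell = E°(Au⁺/Au) − E°(Ni²⁺/Ni).
So E°(Ni²⁺/Ni) = E°(Au⁺/Au) − E°cell = (+1.69) − (+1.939) = -0.25 V.

-0.25 V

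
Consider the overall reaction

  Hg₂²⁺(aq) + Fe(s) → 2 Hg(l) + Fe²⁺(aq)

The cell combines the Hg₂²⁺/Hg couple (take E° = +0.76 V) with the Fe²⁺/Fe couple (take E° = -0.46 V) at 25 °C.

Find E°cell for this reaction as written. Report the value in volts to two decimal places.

The Hg₂²⁺/Hg couple has the higher reduction potential, so it is the cathode; Fe²⁺/Fe is oxidised at the anode.
E°cell = E°(cathode) − E°(anode) = (+0.76) − (-0.46) = +1.22 V.
Since E°cell > 0, the reaction is spontaneous under standard conditions.

+1.22 V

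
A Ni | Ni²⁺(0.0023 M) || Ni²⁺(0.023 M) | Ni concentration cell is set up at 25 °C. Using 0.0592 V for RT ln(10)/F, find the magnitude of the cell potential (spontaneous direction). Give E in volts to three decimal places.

+0.030 V

For a concentration cell E°cell = 0. The 0.023 M side is the cathode (reduction is favoured where [Ni²⁺] is higher).
With n = 2, E = −(0.0592/2) log([Ni²⁺]ₐₙ/[Ni²⁺]꜀ₐₜ) = −(0.0592/2) log(0.0023/0.023) = −(0.0592/2)(-1.000) = +0.030 V.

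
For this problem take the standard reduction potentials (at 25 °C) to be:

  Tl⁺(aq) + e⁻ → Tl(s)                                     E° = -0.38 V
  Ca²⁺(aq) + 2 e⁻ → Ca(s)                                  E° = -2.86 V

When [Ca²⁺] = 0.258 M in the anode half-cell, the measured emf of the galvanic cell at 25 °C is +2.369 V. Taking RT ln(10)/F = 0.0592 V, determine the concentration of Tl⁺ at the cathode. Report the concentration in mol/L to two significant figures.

0.0068 M

Tl⁺/Tl is the cathode, Ca²⁺/Ca the anode: E°cell = +2.48 V, n = 2.
Overall reaction: 2 Tl⁺(aq) + Ca(s) → 2 Tl(s) + Ca²⁺(aq); Q = [Ca²⁺]^1/[Tl⁺]^2.
From E = E° − (0.0592/n) log Q: log Q = (E° − E)·n/0.0592 = (+2.48 − (+2.369))·2/0.0592 = 3.7500.
So 2·log[Tl⁺] = 1·log(0.258) − log Q = -0.5884 − (3.7500) = -4.3384; log[Tl⁺] = -4.3384 / 2 = -2.1692; [Tl⁺] = 10^(-2.1692) ≈ 0.0068 M.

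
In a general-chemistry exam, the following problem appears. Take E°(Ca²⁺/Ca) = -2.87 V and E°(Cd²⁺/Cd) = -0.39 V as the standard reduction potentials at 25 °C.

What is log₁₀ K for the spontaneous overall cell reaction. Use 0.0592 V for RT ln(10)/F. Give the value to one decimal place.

83.8

Cathode: Cd²⁺/Cd; anode: Ca²⁺/Ca. E°cell = +2.48 V, n = 2.
log K = nE°cell / 0.0592 = (2)(+2.48) / 0.0592 = 83.8.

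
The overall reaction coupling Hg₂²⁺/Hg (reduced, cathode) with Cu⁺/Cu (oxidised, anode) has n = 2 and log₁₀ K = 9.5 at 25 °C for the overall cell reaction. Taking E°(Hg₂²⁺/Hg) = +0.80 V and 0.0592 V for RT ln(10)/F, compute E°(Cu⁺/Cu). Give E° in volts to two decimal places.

+0.52 V

E°cell = (0.0592/n)·log K = (0.0592/2)(9.5) = +0.281 V.
Since Hg₂²⁺/Hg is the cathode and Cu⁺/Cu the anode, E°cell = E°(Hg₂²⁺/Hg) − E°(Cu⁺/Cu).
So E°(Cu⁺/Cu) = E°(Hg₂²⁺/Hg) − E°cell = (+0.80) − (+0.281) = +0.52 V.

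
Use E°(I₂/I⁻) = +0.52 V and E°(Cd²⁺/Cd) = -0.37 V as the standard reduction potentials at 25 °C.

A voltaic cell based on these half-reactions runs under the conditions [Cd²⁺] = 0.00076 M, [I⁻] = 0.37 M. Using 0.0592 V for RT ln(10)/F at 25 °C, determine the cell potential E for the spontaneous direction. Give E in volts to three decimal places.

+1.008 V

I₂/I⁻ is the cathode (higher E°), Cd²⁺/Cd the anode: E°cell = +0.52 − (-0.37) = +0.89 V, n = 2.
Overall: I₂(s) + Cd(s) → 2 I⁻(aq) + Cd²⁺(aq)
Q = [I⁻]^2·[Cd²⁺]; log Q = -3.983.
E = E° − (0.0592/n) log Q = +0.89 − (0.0592/2)(-3.983) = +1.008 V.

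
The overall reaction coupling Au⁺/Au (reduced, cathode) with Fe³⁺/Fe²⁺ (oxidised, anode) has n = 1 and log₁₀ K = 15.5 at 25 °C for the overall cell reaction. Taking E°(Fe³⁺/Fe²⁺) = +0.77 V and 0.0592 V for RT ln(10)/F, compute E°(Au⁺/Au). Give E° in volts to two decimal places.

+1.69 V

E°cell = (0.0592/n)·log K = (0.0592/1)(15.5) = +0.918 V.
Since Au⁺/Au is the cathode and Fe³⁺/Fe²⁺ the anode, E°cell = E°(Au⁺/Au) − E°(Fe³⁺/Fe²⁺).
So E°(Au⁺/Au) = E°cell + E°(Fe³⁺/Fe²⁺) = +0.918 + (+0.77) = +1.69 V.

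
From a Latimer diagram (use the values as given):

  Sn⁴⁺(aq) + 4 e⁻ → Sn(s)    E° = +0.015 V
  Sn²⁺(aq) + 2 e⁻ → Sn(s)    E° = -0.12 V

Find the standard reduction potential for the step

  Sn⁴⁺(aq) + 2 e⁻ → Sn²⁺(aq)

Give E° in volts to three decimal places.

Sequential free energies add, so n₃E°₃ = n₁E°₁ + n₂E°₂.
With n₃ = 4, and the known step contributing 2×(-0.12) V, the unknown satisfies 2·E° = 4×(+0.015) − 2×(-0.12) = +0.300.
E° = +0.300 / 2 = +0.150 V.

+0.150 V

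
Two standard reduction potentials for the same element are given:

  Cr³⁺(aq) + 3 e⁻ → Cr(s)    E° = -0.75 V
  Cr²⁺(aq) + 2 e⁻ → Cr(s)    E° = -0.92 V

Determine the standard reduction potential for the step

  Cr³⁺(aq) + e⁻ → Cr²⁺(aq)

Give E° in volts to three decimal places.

-0.410 V

Sequential free energies add, so n₃E°₃ = n₁E°₁ + n₂E°₂.
With n₃ = 3, and the known step contributing 2×(-0.92) V, the unknown satisfies 1·E° = 3×(-0.75) − 2×(-0.92) = -0.410.
E° = -0.410 / 1 = -0.410 V.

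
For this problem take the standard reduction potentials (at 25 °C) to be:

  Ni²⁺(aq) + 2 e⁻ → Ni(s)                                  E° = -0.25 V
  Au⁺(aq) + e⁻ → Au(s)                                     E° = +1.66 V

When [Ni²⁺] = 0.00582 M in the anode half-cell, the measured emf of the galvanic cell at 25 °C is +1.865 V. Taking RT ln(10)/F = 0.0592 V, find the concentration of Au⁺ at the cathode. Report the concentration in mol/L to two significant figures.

0.013 M

Au⁺/Au is the cathode, Ni²⁺/Ni the anode: E°cell = +1.91 V, n = 2.
Overall reaction: 2 Au⁺(aq) + Ni(s) → 2 Au(s) + Ni²⁺(aq); Q = [Ni²⁺]^1/[Au⁺]^2.
From E = E° − (0.0592/n) log Q: log Q = (E° − E)·n/0.0592 = (+1.91 − (+1.865))·2/0.0592 = 1.5203.
So 2·log[Au⁺] = 1·log(0.00582) − log Q = -2.2351 − (1.5203) = -3.7554; log[Au⁺] = -3.7554 / 2 = -1.8777; [Au⁺] = 10^(-1.8777) ≈ 0.013 M.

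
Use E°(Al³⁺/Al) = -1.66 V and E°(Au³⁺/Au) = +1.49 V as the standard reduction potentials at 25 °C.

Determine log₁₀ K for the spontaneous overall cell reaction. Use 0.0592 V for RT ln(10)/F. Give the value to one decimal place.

Cathode: Au³⁺/Au; anode: Al³⁺/Al. E°cell = +3.15 V, n = 3.
log K = nE°cell / 0.0592 = (3)(+3.15) / 0.0592 = 159.6.

159.6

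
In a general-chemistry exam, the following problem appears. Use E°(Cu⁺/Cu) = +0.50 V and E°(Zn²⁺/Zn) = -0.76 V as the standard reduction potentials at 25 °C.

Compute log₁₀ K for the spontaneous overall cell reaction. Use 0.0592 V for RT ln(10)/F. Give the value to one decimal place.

42.6

Cathode: Cu⁺/Cu; anode: Zn²⁺/Zn. E°cell = +1.26 V, n = 2.
log K = nE°cell / 0.0592 = (2)(+1.26) / 0.0592 = 42.6.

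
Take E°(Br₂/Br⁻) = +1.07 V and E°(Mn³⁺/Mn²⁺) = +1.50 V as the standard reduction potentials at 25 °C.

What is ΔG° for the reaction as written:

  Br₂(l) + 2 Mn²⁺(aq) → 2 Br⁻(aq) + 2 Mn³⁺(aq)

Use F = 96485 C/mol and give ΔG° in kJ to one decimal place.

+83.0 kJ

As written, Br₂/Br⁻ is reduced (cathode) and Mn³⁺/Mn²⁺ is oxidised (anode), so E°cell = (+1.07) − (+1.50) = -0.43 V.
Balancing electrons gives n = 2.
ΔG° = −nFE° = −(2)(96485)(-0.43) = 82,977 J = +83.0 kJ.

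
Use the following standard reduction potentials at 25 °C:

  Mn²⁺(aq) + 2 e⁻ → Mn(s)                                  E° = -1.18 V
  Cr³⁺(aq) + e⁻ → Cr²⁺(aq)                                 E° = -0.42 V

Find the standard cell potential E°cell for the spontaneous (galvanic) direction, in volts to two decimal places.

The Cr³⁺/Cr²⁺ couple has the higher reduction potential, so it is the cathode; Mn²⁺/Mn is oxidised at the anode.
E°cell = E°(cathode) − E°(anode) = (-0.42) − (-1.18) = +0.76 V.
Since E°cell > 0, the reaction is spontaneous under standard conditions.

+0.76 V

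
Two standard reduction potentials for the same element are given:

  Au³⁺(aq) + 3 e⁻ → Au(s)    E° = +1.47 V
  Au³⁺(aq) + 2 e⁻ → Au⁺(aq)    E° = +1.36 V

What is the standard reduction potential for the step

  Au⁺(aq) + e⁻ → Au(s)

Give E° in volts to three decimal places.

Sequential free energies add, so n₃E°₃ = n₁E°₁ + n₂E°₂.
With n₃ = 3, and the known step contributing 2×(+1.36) V, the unknown satisfies 1·E° = 3×(+1.47) − 2×(+1.36) = +1.690.
E° = +1.690 / 1 = +1.690 V.

+1.690 V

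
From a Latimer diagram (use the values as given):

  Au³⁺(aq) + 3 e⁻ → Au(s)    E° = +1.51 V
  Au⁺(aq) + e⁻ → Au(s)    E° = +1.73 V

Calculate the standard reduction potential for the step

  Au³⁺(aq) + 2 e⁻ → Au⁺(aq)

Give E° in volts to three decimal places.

+1.400 V

Sequential free energies add, so n₃E°₃ = n₁E°₁ + n₂E°₂.
With n₃ = 3, and the known step contributing 1×(+1.73) V, the unknown satisfies 2·E° = 3×(+1.51) − 1×(+1.73) = +2.800.
E° = +2.800 / 2 = +1.400 V.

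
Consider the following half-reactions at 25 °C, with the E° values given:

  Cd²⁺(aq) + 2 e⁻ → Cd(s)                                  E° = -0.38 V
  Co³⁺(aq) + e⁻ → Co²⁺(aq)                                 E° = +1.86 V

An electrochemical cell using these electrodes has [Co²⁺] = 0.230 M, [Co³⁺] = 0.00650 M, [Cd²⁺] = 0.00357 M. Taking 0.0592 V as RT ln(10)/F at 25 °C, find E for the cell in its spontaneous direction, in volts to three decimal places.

Co³⁺/Co²⁺ is the cathode (higher E°), Cd²⁺/Cd the anode: E°cell = +1.86 − (-0.38) = +2.24 V, n = 2.
Overall: 2 Co³⁺(aq) + Cd(s) → 2 Co²⁺(aq) + Cd²⁺(aq)
Q = [Co²⁺]^2·[Cd²⁺] / ([Co³⁺]^2); log Q = 0.650.
E = E° − (0.0592/n) log Q = +2.24 − (0.0592/2)(0.650) = +2.221 V.

+2.221 V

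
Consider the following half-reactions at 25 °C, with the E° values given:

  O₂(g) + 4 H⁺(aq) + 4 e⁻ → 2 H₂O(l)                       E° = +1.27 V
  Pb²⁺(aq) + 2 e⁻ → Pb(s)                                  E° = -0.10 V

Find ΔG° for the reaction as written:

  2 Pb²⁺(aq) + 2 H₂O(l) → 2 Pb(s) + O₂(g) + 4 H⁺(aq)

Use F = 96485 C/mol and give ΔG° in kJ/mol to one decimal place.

As written, Pb²⁺/Pb is reduced (cathode) and O₂/H₂O is oxidised (anode), so E°cell = (-0.10) − (+1.27) = -1.37 V.
Balancing electrons gives n = 4.
ΔG° = −nFE° = −(4)(96485)(-1.37) = 528,738 J = +528.7 kJ/mol.

+528.7 kJ/mol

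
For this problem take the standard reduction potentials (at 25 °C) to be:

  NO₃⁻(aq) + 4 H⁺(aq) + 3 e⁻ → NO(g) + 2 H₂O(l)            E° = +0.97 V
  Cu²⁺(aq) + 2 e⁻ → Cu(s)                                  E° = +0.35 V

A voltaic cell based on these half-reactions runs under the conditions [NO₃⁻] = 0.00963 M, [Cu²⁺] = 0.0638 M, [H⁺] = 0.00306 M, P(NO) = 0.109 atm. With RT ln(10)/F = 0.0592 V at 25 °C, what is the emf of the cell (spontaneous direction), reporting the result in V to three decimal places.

NO₃⁻/NO is the cathode (higher E°), Cu²⁺/Cu the anode: E°cell = +0.97 − (+0.35) = +0.62 V, n = 6.
Overall: 2 NO₃⁻(aq) + 8 H⁺(aq) + 3 Cu(s) → 2 NO(g) + 4 H₂O(l) + 3 Cu²⁺(aq)
Q = P(NO)^2·[Cu²⁺]^3 / ([NO₃⁻]^2·[H⁺]^8); log Q = 18.636.
E = E° − (0.0592/n) log Q = +0.62 − (0.0592/6)(18.636) = +0.436 V.

+0.436 V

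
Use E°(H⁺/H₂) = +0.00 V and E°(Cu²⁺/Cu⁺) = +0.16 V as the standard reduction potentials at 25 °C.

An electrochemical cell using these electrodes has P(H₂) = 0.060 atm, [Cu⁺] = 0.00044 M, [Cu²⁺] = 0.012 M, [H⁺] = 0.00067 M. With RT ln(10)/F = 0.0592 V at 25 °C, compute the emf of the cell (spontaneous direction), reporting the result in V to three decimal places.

Cu²⁺/Cu⁺ is the cathode (higher E°), H⁺/H₂ the anode: E°cell = +0.16 − (+0.00) = +0.16 V, n = 2.
Overall: 2 Cu²⁺(aq) + H₂(g) → 2 Cu⁺(aq) + 2 H⁺(aq)
Q = [Cu⁺]^2·[H⁺]^2 / ([Cu²⁺]^2·P(H₂)); log Q = -7.997.
E = E° − (0.0592/n) log Q = +0.16 − (0.0592/2)(-7.997) = +0.397 V.

+0.397 V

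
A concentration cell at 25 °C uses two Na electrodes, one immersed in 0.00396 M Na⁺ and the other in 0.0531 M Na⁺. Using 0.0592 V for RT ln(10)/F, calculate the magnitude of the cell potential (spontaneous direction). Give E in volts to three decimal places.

+0.067 V

For a concentration cell E°cell = 0. The 0.0531 M side is the cathode (reduction is favoured where [Na⁺] is higher).
With n = 1, E = −(0.0592/1) log([Na⁺]ₐₙ/[Na⁺]꜀ₐₜ) = −(0.0592/1) log(0.00396/0.0531) = −(0.0592/1)(-1.127) = +0.067 V.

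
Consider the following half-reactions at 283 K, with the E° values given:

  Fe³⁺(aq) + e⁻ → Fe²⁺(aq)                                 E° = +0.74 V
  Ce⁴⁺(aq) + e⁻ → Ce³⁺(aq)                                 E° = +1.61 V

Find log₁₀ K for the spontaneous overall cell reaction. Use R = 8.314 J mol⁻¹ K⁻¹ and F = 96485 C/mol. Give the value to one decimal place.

15.5

Cathode: Ce⁴⁺/Ce³⁺; anode: Fe³⁺/Fe²⁺. E°cell = (+1.61) − (+0.74) = +0.87 V, with n = 1.
ΔG° = −nFE° = −RT ln K, so ln K = nFE°/(RT) = (1)(96485)(+0.87) / ((8.314)(283)) = 35.677.
log₁₀ K = 35.677 / ln 10 = 15.5.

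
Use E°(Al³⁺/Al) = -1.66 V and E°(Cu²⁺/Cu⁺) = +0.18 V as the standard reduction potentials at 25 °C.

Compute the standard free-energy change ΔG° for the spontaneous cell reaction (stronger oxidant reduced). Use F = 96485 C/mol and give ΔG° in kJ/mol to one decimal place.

Cu²⁺/Cu⁺ (E° = +0.18 V) is the cathode; Al³⁺/Al (E° = -1.66 V) is the anode, so E°cell = +1.84 V.
Balancing electrons gives n = 3 (lcm of 1 and 3).
ΔG° = −nFE° = −(3)(96485)(+1.84) = -532,597 J = -532.6 kJ/mol.

-532.6 kJ/mol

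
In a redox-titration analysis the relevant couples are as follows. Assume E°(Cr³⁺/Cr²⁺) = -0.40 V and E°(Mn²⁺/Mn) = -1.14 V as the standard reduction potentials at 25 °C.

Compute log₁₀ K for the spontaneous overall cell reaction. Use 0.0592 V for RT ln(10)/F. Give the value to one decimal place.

Cathode: Cr³⁺/Cr²⁺; anode: Mn²⁺/Mn. E°cell = +0.74 V, n = 2.
log K = nE°cell / 0.0592 = (2)(+0.74) / 0.0592 = 25.0.

25.0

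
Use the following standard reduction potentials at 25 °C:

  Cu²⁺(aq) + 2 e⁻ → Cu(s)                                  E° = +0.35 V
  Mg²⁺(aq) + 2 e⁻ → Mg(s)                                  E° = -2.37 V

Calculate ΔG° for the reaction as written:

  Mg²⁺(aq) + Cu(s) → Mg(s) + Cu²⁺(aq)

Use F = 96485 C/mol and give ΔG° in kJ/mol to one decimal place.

As written, Mg²⁺/Mg is reduced (cathode) and Cu²⁺/Cu is oxidised (anode), so E°cell = (-2.37) − (+0.35) = -2.72 V.
Balancing electrons gives n = 2.
ΔG° = −nFE° = −(2)(96485)(-2.72) = 524,878 J = +524.9 kJ/mol.

+524.9 kJ/mol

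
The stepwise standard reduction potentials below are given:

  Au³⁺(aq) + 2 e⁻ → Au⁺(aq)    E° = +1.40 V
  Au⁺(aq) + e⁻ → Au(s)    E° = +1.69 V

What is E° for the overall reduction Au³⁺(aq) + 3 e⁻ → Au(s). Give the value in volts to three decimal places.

Since ΔG° = −nFE° is additive over sequential reductions, n₃E°₃ = n₁E°₁ + n₂E°₂.
E°₃ = (2×+1.40 + 1×+1.69) / 3 = (+4.490) / 3 = +1.497 V.
Simply averaging or adding the two E° values would be wrong; the electron-weighted sum is required.

+1.497 V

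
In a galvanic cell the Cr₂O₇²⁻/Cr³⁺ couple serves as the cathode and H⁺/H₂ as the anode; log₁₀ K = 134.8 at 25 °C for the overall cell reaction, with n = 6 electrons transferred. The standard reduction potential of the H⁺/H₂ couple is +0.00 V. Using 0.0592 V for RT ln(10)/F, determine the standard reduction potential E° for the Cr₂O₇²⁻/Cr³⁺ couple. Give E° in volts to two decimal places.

E°cell = (0.0592/n)·log K = (0.0592/6)(134.8) = +1.330 V.
Since Cr₂O₇²⁻/Cr³⁺ is the cathode and H⁺/H₂ the anode, E°cell = E°(Cr₂O₇²⁻/Cr³⁺) − E°(H⁺/H₂).
So E°(Cr₂O₇²⁻/Cr³⁺) = E°cell + E°(H⁺/H₂) = +1.330 + (+0.00) = +1.33 V.

+1.33 V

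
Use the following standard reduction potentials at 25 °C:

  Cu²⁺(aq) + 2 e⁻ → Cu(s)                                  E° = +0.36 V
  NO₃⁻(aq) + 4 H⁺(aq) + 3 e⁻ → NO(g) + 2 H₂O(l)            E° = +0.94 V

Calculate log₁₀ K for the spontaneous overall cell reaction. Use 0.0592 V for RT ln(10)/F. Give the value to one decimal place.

Cathode: NO₃⁻/NO; anode: Cu²⁺/Cu. E°cell = +0.58 V, n = 6.
log K = nE°cell / 0.0592 = (6)(+0.58) / 0.0592 = 58.8.

58.8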